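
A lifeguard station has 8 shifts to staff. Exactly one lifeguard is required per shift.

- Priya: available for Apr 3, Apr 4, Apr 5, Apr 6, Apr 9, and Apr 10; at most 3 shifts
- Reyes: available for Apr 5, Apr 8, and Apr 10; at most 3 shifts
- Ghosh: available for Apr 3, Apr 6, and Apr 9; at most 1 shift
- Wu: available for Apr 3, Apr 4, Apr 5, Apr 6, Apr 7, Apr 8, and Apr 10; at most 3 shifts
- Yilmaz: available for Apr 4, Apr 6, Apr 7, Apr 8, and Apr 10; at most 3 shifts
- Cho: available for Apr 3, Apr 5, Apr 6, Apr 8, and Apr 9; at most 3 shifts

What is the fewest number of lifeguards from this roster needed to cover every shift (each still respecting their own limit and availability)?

8 slots to fill and no one can take more than 3, so at least ⌈8/3⌉ = 3 lifeguards are needed.
Priya, Reyes, and Wu alone can cover everything: Apr 3→Priya, Apr 4→Priya, Apr 5→Reyes, Apr 6→Wu, Apr 7→Wu, Apr 8→Reyes, Apr 9→Priya, Apr 10→Reyes.

3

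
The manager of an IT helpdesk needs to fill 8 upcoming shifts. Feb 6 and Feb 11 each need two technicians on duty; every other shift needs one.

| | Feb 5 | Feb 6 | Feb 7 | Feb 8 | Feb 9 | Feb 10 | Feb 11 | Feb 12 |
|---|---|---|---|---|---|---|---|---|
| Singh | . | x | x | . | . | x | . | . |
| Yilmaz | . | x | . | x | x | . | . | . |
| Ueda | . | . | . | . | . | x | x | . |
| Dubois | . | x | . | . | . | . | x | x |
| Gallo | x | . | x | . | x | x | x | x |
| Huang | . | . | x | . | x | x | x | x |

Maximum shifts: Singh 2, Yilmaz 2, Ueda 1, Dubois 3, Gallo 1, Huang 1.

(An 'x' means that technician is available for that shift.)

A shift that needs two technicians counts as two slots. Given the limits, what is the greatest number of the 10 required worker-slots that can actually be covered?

10

Total capacity across all technicians is 2+2+1+3+1+1 = 10, and 10 slots are needed, so at most 10 can be filled.
An assignment achieving 10: Feb 5→Gallo, Feb 6→Singh+Dubois, Feb 7→Singh, Feb 8→Yilmaz, Feb 9→Yilmaz, Feb 10→Ueda, Feb 11→Dubois+Huang, Feb 12→Dubois.
Loads: Singh 2/2, Yilmaz 2/2, Ueda 1/1, Dubois 3/3, Gallo 1/1, Huang 1/1.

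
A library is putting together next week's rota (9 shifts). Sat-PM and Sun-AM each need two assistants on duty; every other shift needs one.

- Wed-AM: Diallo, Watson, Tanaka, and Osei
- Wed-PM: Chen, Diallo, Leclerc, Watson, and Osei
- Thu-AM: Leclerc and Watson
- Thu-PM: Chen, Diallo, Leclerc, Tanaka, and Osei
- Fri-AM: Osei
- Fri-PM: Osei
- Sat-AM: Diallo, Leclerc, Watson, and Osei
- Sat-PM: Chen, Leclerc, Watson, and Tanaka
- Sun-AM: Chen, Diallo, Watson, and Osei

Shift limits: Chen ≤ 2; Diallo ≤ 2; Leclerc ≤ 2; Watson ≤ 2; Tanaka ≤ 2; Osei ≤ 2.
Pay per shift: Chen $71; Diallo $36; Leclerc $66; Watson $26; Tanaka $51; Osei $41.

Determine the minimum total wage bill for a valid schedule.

$511

Fri-AM can only be covered by Osei, so that assignment is forced.
Fri-PM can only be covered by Osei, so that assignment is forced.
Picking the cheapest available assistant for each shift independently would cost $361, but that ignores the shift limits.
An optimal schedule: Wed-AM→Watson, Wed-PM→Leclerc, Thu-AM→Watson, Thu-PM→Tanaka, Fri-AM→Osei, Fri-PM→Osei, Sat-AM→Diallo, Sat-PM→Tanaka+Leclerc, Sun-AM→Diallo+Chen.
Total: 26 + 66 + 26 + 51 + 41 + 41 + 36 + 51 + 66 + 36 + 71 = $511.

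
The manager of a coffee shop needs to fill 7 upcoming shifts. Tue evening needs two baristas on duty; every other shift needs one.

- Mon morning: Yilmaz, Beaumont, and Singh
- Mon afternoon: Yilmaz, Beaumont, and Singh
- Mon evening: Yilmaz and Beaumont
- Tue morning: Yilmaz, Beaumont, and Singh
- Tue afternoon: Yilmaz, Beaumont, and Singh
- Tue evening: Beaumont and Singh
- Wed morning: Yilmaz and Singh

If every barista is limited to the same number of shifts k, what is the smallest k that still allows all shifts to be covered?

With 3 baristas and 8 worker-slots to fill, someone must work at least ⌈8/3⌉ = 3 shifts, so k ≥ 3.
k = 3 works: Mon morning→Yilmaz, Mon afternoon→Beaumont, Mon evening→Yilmaz, Tue morning→Beaumont, Tue afternoon→Singh, Tue evening→Beaumont+Singh, Wed morning→Yilmaz.
Loads: Yilmaz 3, Beaumont 3, Singh 2 — all ≤ 3.

3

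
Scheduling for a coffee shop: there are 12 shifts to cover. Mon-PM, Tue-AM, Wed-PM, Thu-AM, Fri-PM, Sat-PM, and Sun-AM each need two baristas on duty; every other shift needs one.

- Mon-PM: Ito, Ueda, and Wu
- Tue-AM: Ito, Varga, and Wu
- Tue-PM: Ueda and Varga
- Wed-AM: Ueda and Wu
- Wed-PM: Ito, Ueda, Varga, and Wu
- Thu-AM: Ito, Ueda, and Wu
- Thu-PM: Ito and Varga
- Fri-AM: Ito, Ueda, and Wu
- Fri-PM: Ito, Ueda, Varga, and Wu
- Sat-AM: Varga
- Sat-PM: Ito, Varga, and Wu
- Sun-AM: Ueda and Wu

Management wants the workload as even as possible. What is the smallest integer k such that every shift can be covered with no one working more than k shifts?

With 4 baristas and 19 worker-slots to fill, someone must work at least ⌈19/4⌉ = 5 shifts, so k ≥ 5.
k = 5 works: Mon-PM→Ito+Ueda, Tue-AM→Ito+Varga, Tue-PM→Ueda, Wed-AM→Ueda, Wed-PM→Varga+Wu, Thu-AM→Ito+Ueda, Thu-PM→Ito, Fri-AM→Ito, Fri-PM→Varga+Wu, Sat-AM→Varga, Sat-PM→Varga+Wu, Sun-AM→Ueda+Wu.
Loads: Ito 5, Ueda 5, Varga 5, Wu 4 — all ≤ 5.

5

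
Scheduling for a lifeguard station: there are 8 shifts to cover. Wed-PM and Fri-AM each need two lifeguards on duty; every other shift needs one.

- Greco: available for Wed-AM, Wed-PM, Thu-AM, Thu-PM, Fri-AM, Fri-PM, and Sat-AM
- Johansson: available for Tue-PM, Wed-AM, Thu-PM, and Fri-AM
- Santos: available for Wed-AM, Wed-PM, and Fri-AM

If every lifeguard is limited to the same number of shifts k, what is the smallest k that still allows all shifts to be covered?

With 3 lifeguards and 10 worker-slots to fill, someone must work at least ⌈10/3⌉ = 4 shifts, so k ≥ 4.
k = 4 works: Tue-PM→Johansson, Wed-AM→Johansson, Wed-PM→Greco+Santos, Thu-AM→Greco, Thu-PM→Johansson, Fri-AM→Johansson+Santos, Fri-PM→Greco, Sat-AM→Greco.
Loads: Greco 4, Johansson 4, Santos 2 — all ≤ 4.

4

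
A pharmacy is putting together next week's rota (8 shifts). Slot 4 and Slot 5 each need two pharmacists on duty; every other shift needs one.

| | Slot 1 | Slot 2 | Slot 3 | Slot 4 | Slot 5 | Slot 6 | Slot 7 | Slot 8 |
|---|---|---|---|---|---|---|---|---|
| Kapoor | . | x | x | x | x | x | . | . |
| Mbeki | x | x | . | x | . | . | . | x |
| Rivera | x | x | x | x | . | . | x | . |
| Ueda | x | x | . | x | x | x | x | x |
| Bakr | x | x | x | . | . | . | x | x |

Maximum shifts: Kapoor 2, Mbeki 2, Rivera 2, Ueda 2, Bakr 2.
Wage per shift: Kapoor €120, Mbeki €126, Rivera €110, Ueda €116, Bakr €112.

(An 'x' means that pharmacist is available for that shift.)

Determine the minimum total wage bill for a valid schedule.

Slot 5 can only be covered by Kapoor and Ueda, so that assignment is forced.
Picking the cheapest available pharmacist for each shift independently would cost €1130, but that ignores the shift limits.
An optimal schedule: Slot 1→Bakr, Slot 2→Bakr, Slot 3→Rivera, Slot 4→Mbeki+Ueda, Slot 5→Kapoor+Ueda, Slot 6→Kapoor, Slot 7→Rivera, Slot 8→Mbeki.
Total: 112 + 112 + 110 + 126 + 116 + 120 + 116 + 120 + 110 + 126 = €1168.

€1168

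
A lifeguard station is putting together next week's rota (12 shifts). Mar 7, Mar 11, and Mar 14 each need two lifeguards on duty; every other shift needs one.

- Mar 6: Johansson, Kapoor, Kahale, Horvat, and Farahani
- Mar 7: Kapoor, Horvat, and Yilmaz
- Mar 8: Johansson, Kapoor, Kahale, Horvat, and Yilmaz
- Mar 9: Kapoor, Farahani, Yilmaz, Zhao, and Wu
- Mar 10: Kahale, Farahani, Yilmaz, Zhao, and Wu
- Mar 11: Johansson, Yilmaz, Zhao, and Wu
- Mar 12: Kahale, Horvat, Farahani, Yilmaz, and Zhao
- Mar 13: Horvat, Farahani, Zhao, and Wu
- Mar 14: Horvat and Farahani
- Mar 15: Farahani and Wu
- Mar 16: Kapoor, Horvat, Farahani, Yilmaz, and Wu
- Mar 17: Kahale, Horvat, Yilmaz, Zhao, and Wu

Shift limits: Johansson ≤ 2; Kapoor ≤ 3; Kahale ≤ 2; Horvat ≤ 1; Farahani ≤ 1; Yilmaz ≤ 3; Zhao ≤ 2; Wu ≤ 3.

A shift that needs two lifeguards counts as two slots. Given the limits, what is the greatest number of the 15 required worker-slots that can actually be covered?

15

Total capacity across all lifeguards is 2+3+2+1+1+3+2+3 = 17, and 15 slots are needed, so at most 15 can be filled.
An assignment achieving 15: Mar 6→Johansson, Mar 7→Kapoor+Yilmaz, Mar 8→Kapoor, Mar 9→Kapoor, Mar 10→Kahale, Mar 11→Johansson+Yilmaz, Mar 12→Kahale, Mar 13→Zhao, Mar 14→Horvat+Farahani, Mar 15→Wu, Mar 16→Yilmaz, Mar 17→Zhao.
Loads: Johansson 2/2, Kapoor 3/3, Kahale 2/2, Horvat 1/1, Farahani 1/1, Yilmaz 3/3, Zhao 2/2, Wu 1/3.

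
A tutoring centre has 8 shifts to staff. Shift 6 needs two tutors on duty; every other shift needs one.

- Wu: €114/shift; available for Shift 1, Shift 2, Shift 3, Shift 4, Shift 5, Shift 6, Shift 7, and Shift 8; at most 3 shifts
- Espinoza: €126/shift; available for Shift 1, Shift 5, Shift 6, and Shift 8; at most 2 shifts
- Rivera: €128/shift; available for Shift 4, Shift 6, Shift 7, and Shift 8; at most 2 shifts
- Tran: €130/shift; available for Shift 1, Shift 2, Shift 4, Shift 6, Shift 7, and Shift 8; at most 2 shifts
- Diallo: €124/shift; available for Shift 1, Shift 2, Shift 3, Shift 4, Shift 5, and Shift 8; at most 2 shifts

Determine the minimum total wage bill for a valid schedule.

€1098

Picking the cheapest available tutor for each shift independently would cost €1038, but that ignores the shift limits.
An optimal schedule: Shift 1→Diallo, Shift 2→Wu, Shift 3→Wu, Shift 4→Diallo, Shift 5→Wu, Shift 6→Espinoza+Rivera, Shift 7→Rivera, Shift 8→Espinoza.
Total: 124 + 114 + 114 + 124 + 114 + 126 + 128 + 128 + 126 = €1098.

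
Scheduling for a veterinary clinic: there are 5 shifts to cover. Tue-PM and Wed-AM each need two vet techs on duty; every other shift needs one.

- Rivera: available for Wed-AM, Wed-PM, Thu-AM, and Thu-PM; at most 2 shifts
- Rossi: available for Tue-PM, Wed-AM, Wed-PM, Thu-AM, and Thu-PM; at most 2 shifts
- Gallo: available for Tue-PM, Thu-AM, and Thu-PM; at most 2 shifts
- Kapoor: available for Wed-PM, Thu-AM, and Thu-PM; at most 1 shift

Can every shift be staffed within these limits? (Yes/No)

Yes

Tue-PM can only be covered by Rossi and Gallo, so that assignment is forced.
Wed-AM can only be covered by Rivera and Rossi, so that assignment is forced.
One valid schedule: Tue-PM→Rossi+Gallo, Wed-AM→Rivera+Rossi, Wed-PM→Rivera, Thu-AM→Gallo, Thu-PM→Kapoor.
Loads: Rivera 2/2, Rossi 2/2, Gallo 2/2, Kapoor 1/1 — all within limits.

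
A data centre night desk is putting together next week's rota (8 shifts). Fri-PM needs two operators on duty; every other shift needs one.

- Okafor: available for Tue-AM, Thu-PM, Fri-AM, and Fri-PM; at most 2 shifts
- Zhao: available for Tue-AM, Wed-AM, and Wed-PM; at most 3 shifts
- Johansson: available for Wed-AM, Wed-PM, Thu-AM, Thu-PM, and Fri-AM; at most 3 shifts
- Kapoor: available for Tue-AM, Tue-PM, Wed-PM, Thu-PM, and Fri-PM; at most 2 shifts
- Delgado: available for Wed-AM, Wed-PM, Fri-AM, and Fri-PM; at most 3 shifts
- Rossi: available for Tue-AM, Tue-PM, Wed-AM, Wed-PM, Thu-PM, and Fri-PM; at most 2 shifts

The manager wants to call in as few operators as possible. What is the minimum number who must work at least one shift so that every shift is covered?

9 slots to fill and no one can take more than 3, so at least ⌈9/3⌉ = 3 operators are needed.
No set of 3 operators can cover every shift (each such set leaves at least one shift with no one available or exceeds a cap).
Okafor, Zhao, Johansson, and Kapoor alone can cover everything: Tue-AM→Zhao, Tue-PM→Kapoor, Wed-AM→Zhao, Wed-PM→Zhao, Thu-AM→Johansson, Thu-PM→Johansson, Fri-AM→Okafor, Fri-PM→Okafor+Kapoor.

4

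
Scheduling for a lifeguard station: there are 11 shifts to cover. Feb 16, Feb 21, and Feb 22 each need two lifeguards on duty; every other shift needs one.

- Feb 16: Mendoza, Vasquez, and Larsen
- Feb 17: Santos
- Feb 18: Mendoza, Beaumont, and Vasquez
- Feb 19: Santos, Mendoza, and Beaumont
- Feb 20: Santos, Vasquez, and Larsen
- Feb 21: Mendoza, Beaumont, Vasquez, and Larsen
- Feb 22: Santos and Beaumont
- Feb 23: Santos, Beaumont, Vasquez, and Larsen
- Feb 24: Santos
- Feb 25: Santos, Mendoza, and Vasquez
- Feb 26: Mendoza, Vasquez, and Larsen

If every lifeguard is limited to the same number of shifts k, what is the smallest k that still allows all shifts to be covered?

3

With 5 lifeguards and 14 worker-slots to fill, someone must work at least ⌈14/5⌉ = 3 shifts, so k ≥ 3.
k = 3 works: Feb 16→Mendoza+Vasquez, Feb 17→Santos, Feb 18→Mendoza, Feb 19→Mendoza, Feb 20→Vasquez, Feb 21→Beaumont+Larsen, Feb 22→Santos+Beaumont, Feb 23→Beaumont, Feb 24→Santos, Feb 25→Vasquez, Feb 26→Larsen.
Loads: Santos 3, Mendoza 3, Beaumont 3, Vasquez 3, Larsen 2 — all ≤ 3.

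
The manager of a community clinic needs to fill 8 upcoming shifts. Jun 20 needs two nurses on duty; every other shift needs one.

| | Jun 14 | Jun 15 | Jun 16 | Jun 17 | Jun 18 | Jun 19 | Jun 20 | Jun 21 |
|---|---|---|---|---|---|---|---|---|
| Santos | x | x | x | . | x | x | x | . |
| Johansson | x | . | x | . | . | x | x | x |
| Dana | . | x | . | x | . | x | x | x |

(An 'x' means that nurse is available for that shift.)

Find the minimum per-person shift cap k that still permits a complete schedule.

3

With 3 nurses and 9 worker-slots to fill, someone must work at least ⌈9/3⌉ = 3 shifts, so k ≥ 3.
k = 3 works: Jun 14→Santos, Jun 15→Santos, Jun 16→Johansson, Jun 17→Dana, Jun 18→Santos, Jun 19→Dana, Jun 20→Johansson+Dana, Jun 21→Johansson.
Loads: Santos 3, Johansson 3, Dana 3 — all ≤ 3.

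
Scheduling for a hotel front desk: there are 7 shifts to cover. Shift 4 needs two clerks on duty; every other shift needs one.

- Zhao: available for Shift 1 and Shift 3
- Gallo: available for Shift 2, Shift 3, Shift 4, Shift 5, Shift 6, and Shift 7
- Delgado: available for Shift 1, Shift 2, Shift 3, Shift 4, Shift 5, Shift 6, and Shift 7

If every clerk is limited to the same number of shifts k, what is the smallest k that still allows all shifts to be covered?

3

With 3 clerks and 8 worker-slots to fill, someone must work at least ⌈8/3⌉ = 3 shifts, so k ≥ 3.
k = 3 works: Shift 1→Zhao, Shift 2→Gallo, Shift 3→Zhao, Shift 4→Gallo+Delgado, Shift 5→Gallo, Shift 6→Delgado, Shift 7→Delgado.
Loads: Zhao 2, Gallo 3, Delgado 3 — all ≤ 3.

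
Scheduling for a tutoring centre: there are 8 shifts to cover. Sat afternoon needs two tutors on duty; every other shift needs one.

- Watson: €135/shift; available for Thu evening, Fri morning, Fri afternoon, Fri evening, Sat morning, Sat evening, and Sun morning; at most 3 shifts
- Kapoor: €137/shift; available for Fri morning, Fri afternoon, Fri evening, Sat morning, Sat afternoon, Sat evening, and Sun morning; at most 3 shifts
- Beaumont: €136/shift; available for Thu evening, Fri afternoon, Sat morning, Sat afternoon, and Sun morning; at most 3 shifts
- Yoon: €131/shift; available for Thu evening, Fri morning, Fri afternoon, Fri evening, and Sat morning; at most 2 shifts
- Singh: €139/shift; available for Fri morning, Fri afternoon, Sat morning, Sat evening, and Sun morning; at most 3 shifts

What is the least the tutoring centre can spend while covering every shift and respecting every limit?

€1212

Sat afternoon can only be covered by Kapoor and Beaumont, so that assignment is forced.
Picking the cheapest available tutor for each shift independently would cost €1198, but that ignores the shift limits.
An optimal schedule: Thu evening→Yoon, Fri morning→Watson, Fri afternoon→Beaumont, Fri evening→Yoon, Sat morning→Beaumont, Sat afternoon→Beaumont+Kapoor, Sat evening→Watson, Sun morning→Watson.
Total: 131 + 135 + 136 + 131 + 136 + 136 + 137 + 135 + 135 = €1212.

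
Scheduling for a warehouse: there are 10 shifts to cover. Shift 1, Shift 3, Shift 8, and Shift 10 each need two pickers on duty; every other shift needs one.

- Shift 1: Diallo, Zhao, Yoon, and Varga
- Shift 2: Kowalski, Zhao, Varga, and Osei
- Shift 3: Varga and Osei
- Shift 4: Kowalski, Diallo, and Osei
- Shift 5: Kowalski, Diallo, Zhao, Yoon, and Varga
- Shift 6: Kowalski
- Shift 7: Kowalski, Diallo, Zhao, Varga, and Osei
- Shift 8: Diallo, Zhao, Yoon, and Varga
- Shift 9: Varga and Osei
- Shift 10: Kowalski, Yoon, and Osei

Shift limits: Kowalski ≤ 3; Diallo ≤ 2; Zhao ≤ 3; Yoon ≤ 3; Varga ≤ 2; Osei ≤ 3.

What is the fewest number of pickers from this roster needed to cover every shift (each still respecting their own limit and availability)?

14 slots to fill and no one can take more than 3, so at least ⌈14/3⌉ = 5 pickers are needed.
Kowalski, Zhao, Yoon, Varga, and Osei alone can cover everything: Shift 1→Zhao+Yoon, Shift 2→Osei, Shift 3→Varga+Osei, Shift 4→Kowalski, Shift 5→Zhao, Shift 6→Kowalski, Shift 7→Osei, Shift 8→Zhao+Yoon, Shift 9→Varga, Shift 10→Kowalski+Yoon.

5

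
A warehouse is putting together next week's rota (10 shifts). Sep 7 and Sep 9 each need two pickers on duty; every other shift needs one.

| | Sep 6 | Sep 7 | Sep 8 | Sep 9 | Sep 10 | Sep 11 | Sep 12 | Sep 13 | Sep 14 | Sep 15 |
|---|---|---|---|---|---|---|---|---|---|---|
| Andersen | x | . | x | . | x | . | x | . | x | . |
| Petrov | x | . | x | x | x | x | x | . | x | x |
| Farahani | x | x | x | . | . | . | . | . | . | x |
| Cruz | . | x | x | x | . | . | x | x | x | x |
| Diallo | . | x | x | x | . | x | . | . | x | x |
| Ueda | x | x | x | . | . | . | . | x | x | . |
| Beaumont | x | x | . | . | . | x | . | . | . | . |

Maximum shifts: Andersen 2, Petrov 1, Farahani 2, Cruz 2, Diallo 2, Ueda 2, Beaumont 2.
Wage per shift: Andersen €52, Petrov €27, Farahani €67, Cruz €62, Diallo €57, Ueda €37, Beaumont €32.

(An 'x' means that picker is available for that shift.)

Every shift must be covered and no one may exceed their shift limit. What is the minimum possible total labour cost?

€574

Picking the cheapest available picker for each shift independently would cost €379, but that ignores the shift limits.
An optimal schedule: Sep 6→Beaumont, Sep 7→Cruz+Farahani, Sep 8→Andersen, Sep 9→Diallo+Cruz, Sep 10→Petrov, Sep 11→Beaumont, Sep 12→Andersen, Sep 13→Ueda, Sep 14→Ueda, Sep 15→Diallo.
Total: 32 + 62 + 67 + 52 + 57 + 62 + 27 + 32 + 52 + 37 + 37 + 57 = €574.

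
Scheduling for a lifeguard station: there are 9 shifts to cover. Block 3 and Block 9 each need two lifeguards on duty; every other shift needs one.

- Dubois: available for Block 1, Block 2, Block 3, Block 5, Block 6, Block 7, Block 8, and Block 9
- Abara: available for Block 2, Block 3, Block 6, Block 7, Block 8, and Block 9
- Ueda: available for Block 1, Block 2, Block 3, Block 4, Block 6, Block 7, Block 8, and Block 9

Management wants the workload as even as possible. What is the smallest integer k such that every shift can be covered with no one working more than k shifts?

4

With 3 lifeguards and 11 worker-slots to fill, someone must work at least ⌈11/3⌉ = 4 shifts, so k ≥ 4.
k = 4 works: Block 1→Dubois, Block 2→Dubois, Block 3→Dubois+Abara, Block 4→Ueda, Block 5→Dubois, Block 6→Abara, Block 7→Abara, Block 8→Ueda, Block 9→Abara+Ueda.
Loads: Dubois 4, Abara 4, Ueda 3 — all ≤ 4.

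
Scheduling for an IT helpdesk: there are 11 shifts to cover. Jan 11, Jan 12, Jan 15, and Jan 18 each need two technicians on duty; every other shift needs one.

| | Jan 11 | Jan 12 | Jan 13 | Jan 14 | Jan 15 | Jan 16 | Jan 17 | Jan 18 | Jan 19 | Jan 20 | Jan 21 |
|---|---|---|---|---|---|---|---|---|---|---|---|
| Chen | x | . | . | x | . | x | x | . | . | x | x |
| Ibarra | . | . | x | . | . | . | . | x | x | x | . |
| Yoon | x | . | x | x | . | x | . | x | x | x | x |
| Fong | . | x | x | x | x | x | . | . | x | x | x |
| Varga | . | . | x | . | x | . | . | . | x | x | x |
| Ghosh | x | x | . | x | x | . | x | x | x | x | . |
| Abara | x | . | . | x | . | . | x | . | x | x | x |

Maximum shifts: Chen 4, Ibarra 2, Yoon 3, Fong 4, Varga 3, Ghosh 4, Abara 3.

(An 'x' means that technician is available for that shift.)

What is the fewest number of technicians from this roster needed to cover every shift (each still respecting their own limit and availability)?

15 slots to fill and no one can take more than 4, so at least ⌈15/4⌉ = 4 technicians are needed.
Chen, Yoon, Fong, and Ghosh alone can cover everything: Jan 11→Chen+Yoon, Jan 12→Fong+Ghosh, Jan 13→Yoon, Jan 14→Fong, Jan 15→Fong+Ghosh, Jan 16→Chen, Jan 17→Chen, Jan 18→Yoon+Ghosh, Jan 19→Fong, Jan 20→Ghosh, Jan 21→Chen.

4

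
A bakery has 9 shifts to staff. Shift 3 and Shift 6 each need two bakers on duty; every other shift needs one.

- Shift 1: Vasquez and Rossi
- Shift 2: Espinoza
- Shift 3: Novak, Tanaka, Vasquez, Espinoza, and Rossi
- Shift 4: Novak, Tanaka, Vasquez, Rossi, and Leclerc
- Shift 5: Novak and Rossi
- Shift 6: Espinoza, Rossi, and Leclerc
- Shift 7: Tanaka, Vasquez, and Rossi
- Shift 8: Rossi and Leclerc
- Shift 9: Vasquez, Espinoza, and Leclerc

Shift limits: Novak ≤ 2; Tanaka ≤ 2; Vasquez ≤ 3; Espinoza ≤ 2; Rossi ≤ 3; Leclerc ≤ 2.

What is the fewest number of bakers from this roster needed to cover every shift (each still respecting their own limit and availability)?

5

11 slots to fill and no one can take more than 3, so at least ⌈11/3⌉ = 4 bakers are needed.
Any 4 bakers together have capacity at most 3+3+2+2 = 10 < 11 slots, so 4 can never suffice.
Novak, Tanaka, Vasquez, Espinoza, and Rossi alone can cover everything: Shift 1→Vasquez, Shift 2→Espinoza, Shift 3→Tanaka+Vasquez, Shift 4→Novak, Shift 5→Novak, Shift 6→Espinoza+Rossi, Shift 7→Tanaka, Shift 8→Rossi, Shift 9→Vasquez.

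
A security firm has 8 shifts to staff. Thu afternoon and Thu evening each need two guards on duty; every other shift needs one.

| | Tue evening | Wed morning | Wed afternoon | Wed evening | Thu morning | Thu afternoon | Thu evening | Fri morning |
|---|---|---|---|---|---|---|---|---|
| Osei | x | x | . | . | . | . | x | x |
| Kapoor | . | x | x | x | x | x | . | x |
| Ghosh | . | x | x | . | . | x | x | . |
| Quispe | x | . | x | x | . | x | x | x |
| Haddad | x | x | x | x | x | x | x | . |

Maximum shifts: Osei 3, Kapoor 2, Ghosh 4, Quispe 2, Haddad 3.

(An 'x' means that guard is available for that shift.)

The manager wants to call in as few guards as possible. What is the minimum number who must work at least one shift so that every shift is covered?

10 slots to fill and no one can take more than 4, so at least ⌈10/4⌉ = 3 guards are needed.
Osei, Ghosh, and Haddad alone can cover everything: Tue evening→Osei, Wed morning→Ghosh, Wed afternoon→Ghosh, Wed evening→Haddad, Thu morning→Haddad, Thu afternoon→Ghosh+Haddad, Thu evening→Osei+Ghosh, Fri morning→Osei.

3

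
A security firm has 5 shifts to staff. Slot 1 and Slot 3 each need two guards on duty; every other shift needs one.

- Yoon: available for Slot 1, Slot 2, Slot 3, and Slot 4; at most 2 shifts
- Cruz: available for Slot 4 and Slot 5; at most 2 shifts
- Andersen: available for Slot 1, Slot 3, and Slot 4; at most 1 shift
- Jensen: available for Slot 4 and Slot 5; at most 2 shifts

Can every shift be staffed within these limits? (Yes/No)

No

Total capacity is 7 and 7 slots are needed, so capacity alone doesn't rule it out.
Shifts {Slot 1, Slot 3} need 4 worker-slots in total, but the guards available for any of those shifts (Yoon and Andersen) can supply at most 3 among them. So no valid schedule exists.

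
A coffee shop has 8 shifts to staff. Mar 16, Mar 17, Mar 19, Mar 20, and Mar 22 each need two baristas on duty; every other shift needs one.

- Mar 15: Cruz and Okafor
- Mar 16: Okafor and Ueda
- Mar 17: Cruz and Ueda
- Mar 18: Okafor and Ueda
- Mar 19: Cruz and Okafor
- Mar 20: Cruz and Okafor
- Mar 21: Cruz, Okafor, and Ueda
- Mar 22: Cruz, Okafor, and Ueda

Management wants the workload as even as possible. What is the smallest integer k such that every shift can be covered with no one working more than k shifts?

5

With 3 baristas and 13 worker-slots to fill, someone must work at least ⌈13/3⌉ = 5 shifts, so k ≥ 5.
k = 5 works: Mar 15→Cruz, Mar 16→Okafor+Ueda, Mar 17→Cruz+Ueda, Mar 18→Okafor, Mar 19→Cruz+Okafor, Mar 20→Cruz+Okafor, Mar 21→Cruz, Mar 22→Okafor+Ueda.
Loads: Cruz 5, Okafor 5, Ueda 3 — all ≤ 5.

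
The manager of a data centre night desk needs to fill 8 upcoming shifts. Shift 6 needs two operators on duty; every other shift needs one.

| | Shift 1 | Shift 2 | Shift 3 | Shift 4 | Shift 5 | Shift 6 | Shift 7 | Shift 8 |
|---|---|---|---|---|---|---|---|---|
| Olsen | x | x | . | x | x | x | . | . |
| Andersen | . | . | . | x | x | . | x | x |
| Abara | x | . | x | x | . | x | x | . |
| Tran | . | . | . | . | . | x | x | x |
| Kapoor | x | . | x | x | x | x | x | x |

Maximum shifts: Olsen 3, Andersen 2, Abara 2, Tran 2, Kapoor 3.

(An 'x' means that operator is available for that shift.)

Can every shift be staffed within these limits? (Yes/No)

Yes

Shift 2 can only be covered by Olsen, so that assignment is forced.
One valid schedule: Shift 1→Olsen, Shift 2→Olsen, Shift 3→Abara, Shift 4→Andersen, Shift 5→Olsen, Shift 6→Tran+Kapoor, Shift 7→Abara, Shift 8→Andersen.
Loads: Olsen 3/3, Andersen 2/2, Abara 2/2, Tran 1/2, Kapoor 1/3 — all within limits.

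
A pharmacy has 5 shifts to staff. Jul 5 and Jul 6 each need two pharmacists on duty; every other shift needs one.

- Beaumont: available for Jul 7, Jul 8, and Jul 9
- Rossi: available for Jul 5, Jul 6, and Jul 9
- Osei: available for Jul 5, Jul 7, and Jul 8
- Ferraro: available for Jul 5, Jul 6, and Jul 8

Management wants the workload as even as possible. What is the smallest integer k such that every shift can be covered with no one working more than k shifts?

With 4 pharmacists and 7 worker-slots to fill, someone must work at least ⌈7/4⌉ = 2 shifts, so k ≥ 2.
k = 2 works: Jul 5→Rossi+Osei, Jul 6→Rossi+Ferraro, Jul 7→Beaumont, Jul 8→Osei, Jul 9→Beaumont.
Loads: Beaumont 2, Rossi 2, Osei 2, Ferraro 1 — all ≤ 2.

2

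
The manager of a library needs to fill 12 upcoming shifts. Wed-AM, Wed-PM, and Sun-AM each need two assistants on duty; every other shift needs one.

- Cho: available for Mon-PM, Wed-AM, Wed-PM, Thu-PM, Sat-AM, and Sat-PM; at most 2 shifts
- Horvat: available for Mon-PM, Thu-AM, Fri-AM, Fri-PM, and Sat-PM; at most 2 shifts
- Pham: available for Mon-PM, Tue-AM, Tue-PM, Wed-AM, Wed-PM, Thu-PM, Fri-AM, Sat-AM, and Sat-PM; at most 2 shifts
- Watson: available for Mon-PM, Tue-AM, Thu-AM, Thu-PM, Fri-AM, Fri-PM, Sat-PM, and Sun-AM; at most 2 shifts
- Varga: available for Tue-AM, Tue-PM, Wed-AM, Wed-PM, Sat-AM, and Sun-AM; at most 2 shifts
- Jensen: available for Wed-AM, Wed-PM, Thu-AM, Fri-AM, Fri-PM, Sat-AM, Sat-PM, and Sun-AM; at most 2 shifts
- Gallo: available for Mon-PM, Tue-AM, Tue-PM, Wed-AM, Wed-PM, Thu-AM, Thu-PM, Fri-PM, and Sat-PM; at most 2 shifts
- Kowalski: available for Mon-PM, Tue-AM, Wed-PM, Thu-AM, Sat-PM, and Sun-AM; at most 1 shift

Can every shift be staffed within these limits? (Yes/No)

One valid schedule: Mon-PM→Watson, Tue-AM→Pham, Tue-PM→Pham, Wed-AM→Varga+Gallo, Wed-PM→Gallo+Kowalski, Thu-AM→Watson, Thu-PM→Cho, Fri-AM→Horvat, Fri-PM→Horvat, Sat-AM→Cho, Sat-PM→Jensen, Sun-AM→Varga+Jensen.
Loads: Cho 2/2, Horvat 2/2, Pham 2/2, Watson 2/2, Varga 2/2, Jensen 2/2, Gallo 2/2, Kowalski 1/1 — all within limits.

Yes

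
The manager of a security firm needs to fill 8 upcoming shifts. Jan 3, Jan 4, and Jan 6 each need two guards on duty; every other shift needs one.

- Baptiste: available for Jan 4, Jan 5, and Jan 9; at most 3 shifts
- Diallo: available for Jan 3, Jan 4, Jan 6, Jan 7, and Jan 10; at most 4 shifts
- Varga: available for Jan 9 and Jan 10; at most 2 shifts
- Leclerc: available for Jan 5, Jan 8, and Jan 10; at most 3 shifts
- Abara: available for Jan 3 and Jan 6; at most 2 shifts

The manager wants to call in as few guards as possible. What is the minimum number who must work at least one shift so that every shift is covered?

4

11 slots to fill and no one can take more than 4, so at least ⌈11/4⌉ = 3 guards are needed.
Any 3 guards together have capacity at most 4+3+3 = 10 < 11 slots, so 3 can never suffice.
Baptiste, Diallo, Leclerc, and Abara alone can cover everything: Jan 3→Diallo+Abara, Jan 4→Baptiste+Diallo, Jan 5→Baptiste, Jan 6→Diallo+Abara, Jan 7→Diallo, Jan 8→Leclerc, Jan 9→Baptiste, Jan 10→Leclerc.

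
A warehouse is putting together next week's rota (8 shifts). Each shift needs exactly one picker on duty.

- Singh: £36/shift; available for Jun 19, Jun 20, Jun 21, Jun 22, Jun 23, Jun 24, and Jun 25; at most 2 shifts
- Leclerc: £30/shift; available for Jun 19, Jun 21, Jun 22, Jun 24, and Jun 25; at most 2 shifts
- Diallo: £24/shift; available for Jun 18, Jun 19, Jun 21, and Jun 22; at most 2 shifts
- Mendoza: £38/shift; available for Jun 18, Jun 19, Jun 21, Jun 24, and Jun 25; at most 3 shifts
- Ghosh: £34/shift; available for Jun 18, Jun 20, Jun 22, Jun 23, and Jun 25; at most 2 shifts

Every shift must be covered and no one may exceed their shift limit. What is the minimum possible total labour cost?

£248

Picking the cheapest available picker for each shift independently would cost £224, but that ignores the shift limits.
An optimal schedule: Jun 18→Diallo, Jun 19→Diallo, Jun 20→Ghosh, Jun 21→Leclerc, Jun 22→Singh, Jun 23→Ghosh, Jun 24→Leclerc, Jun 25→Singh.
Total: 24 + 24 + 34 + 30 + 36 + 34 + 30 + 36 = £248.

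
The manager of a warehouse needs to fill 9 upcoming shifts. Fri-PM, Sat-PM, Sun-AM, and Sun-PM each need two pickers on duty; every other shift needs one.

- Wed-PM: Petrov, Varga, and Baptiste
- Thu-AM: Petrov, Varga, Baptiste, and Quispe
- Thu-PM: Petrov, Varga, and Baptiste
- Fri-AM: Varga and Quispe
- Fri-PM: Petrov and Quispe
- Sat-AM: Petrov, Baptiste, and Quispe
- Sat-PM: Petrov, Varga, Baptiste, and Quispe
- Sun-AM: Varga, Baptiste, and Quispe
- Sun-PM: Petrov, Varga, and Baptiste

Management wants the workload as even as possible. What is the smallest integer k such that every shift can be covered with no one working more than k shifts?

With 4 pickers and 13 worker-slots to fill, someone must work at least ⌈13/4⌉ = 4 shifts, so k ≥ 4.
k = 4 works: Wed-PM→Petrov, Thu-AM→Varga, Thu-PM→Petrov, Fri-AM→Varga, Fri-PM→Petrov+Quispe, Sat-AM→Petrov, Sat-PM→Baptiste+Quispe, Sun-AM→Varga+Baptiste, Sun-PM→Varga+Baptiste.
Loads: Petrov 4, Varga 4, Baptiste 3, Quispe 2 — all ≤ 4.

4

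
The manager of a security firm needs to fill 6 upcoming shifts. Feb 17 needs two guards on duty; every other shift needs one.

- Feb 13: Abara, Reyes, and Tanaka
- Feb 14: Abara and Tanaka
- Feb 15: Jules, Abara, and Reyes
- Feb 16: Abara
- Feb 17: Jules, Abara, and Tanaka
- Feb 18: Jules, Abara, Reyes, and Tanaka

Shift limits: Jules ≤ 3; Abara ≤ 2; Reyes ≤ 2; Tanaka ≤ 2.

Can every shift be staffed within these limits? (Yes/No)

Yes

Feb 16 can only be covered by Abara, so that assignment is forced.
One valid schedule: Feb 13→Reyes, Feb 14→Abara, Feb 15→Jules, Feb 16→Abara, Feb 17→Jules+Tanaka, Feb 18→Jules.
Loads: Jules 3/3, Abara 2/2, Reyes 1/2, Tanaka 1/2 — all within limits.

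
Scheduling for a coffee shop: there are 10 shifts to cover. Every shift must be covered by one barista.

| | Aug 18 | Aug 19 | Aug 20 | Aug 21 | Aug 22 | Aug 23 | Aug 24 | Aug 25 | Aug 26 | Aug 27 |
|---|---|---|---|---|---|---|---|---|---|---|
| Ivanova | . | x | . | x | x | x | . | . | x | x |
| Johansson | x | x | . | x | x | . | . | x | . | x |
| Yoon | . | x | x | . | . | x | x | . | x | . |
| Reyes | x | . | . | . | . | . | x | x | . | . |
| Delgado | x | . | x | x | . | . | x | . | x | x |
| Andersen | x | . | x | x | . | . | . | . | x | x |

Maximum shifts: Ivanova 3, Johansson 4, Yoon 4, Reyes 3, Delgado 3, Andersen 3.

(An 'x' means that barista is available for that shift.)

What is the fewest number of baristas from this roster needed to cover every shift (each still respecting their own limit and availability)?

3

10 slots to fill and no one can take more than 4, so at least ⌈10/4⌉ = 3 baristas are needed.
Ivanova, Johansson, and Yoon alone can cover everything: Aug 18→Johansson, Aug 19→Johansson, Aug 20→Yoon, Aug 21→Ivanova, Aug 22→Ivanova, Aug 23→Ivanova, Aug 24→Yoon, Aug 25→Johansson, Aug 26→Yoon, Aug 27→Johansson.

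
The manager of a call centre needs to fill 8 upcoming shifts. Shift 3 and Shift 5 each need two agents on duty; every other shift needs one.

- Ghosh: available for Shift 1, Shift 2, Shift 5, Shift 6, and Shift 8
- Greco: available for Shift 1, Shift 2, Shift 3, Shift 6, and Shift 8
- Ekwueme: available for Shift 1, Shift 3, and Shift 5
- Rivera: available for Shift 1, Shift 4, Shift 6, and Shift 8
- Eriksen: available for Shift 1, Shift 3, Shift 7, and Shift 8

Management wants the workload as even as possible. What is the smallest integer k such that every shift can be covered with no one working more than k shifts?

With 5 agents and 10 worker-slots to fill, someone must work at least ⌈10/5⌉ = 2 shifts, so k ≥ 2.
k = 2 works: Shift 1→Eriksen, Shift 2→Ghosh, Shift 3→Greco+Ekwueme, Shift 4→Rivera, Shift 5→Ghosh+Ekwueme, Shift 6→Greco, Shift 7→Eriksen, Shift 8→Rivera.
Loads: Ghosh 2, Greco 2, Ekwueme 2, Rivera 2, Eriksen 2 — all ≤ 2.

2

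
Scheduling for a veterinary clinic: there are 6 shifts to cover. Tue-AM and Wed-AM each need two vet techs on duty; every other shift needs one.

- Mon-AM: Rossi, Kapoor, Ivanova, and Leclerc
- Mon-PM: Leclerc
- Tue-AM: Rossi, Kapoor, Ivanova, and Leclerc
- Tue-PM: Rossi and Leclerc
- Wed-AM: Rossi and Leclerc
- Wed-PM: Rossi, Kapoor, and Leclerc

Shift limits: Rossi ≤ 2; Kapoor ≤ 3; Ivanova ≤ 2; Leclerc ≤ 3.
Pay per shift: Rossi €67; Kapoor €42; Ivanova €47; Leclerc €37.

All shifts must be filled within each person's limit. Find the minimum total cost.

€351

Mon-PM can only be covered by Leclerc, so that assignment is forced.
Wed-AM can only be covered by Rossi and Leclerc, so that assignment is forced.
Picking the cheapest available vet tech for each shift independently would cost €331, but that ignores the shift limits.
An optimal schedule: Mon-AM→Kapoor, Mon-PM→Leclerc, Tue-AM→Kapoor+Ivanova, Tue-PM→Leclerc, Wed-AM→Leclerc+Rossi, Wed-PM→Kapoor.
Total: 42 + 37 + 42 + 47 + 37 + 37 + 67 + 42 = €351.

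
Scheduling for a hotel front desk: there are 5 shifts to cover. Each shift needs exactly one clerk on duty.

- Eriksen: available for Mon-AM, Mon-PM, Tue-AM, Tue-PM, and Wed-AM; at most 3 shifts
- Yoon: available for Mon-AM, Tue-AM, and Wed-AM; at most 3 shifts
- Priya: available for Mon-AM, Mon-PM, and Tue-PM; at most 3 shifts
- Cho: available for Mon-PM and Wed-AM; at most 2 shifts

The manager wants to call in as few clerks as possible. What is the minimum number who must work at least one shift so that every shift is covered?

2

5 slots to fill and no one can take more than 3, so at least ⌈5/3⌉ = 2 clerks are needed.
Eriksen and Yoon alone can cover everything: Mon-AM→Eriksen, Mon-PM→Eriksen, Tue-AM→Yoon, Tue-PM→Eriksen, Wed-AM→Yoon.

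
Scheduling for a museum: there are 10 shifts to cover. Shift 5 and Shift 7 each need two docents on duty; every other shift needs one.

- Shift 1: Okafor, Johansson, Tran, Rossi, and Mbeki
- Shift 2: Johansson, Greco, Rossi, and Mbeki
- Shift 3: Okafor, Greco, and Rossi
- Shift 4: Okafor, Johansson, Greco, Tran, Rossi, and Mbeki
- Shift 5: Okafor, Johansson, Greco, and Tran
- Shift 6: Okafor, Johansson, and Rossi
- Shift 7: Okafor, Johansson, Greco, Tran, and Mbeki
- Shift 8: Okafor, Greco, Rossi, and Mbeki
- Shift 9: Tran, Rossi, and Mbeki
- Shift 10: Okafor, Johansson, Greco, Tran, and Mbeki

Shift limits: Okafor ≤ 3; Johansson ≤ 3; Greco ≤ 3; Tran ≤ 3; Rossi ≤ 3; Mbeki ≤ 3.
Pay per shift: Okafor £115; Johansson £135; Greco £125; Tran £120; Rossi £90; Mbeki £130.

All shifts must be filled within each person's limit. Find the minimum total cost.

Picking the cheapest available docent for each shift independently would cost £1215, but that ignores the shift limits.
An optimal schedule: Shift 1→Okafor, Shift 2→Greco, Shift 3→Rossi, Shift 4→Tran, Shift 5→Tran+Greco, Shift 6→Rossi, Shift 7→Tran+Greco, Shift 8→Okafor, Shift 9→Rossi, Shift 10→Okafor.
Total: 115 + 125 + 90 + 120 + 120 + 125 + 90 + 120 + 125 + 115 + 90 + 115 = £1350.

£1350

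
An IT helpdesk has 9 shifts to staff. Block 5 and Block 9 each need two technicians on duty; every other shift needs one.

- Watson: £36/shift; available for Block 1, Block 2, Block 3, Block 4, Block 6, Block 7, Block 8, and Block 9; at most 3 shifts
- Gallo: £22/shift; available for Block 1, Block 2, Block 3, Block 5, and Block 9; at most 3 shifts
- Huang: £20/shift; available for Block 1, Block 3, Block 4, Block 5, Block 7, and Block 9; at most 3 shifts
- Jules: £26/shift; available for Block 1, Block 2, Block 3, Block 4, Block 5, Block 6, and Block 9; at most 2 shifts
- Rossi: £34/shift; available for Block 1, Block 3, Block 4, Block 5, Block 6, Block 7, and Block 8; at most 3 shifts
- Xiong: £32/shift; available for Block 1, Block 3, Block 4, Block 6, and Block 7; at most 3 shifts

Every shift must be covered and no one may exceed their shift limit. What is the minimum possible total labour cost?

£276

Picking the cheapest available technician for each shift independently would cost £246, but that ignores the shift limits.
An optimal schedule: Block 1→Xiong, Block 2→Gallo, Block 3→Xiong, Block 4→Huang, Block 5→Huang+Gallo, Block 6→Jules, Block 7→Huang, Block 8→Rossi, Block 9→Gallo+Jules.
Total: 32 + 22 + 32 + 20 + 20 + 22 + 26 + 20 + 34 + 22 + 26 = £276.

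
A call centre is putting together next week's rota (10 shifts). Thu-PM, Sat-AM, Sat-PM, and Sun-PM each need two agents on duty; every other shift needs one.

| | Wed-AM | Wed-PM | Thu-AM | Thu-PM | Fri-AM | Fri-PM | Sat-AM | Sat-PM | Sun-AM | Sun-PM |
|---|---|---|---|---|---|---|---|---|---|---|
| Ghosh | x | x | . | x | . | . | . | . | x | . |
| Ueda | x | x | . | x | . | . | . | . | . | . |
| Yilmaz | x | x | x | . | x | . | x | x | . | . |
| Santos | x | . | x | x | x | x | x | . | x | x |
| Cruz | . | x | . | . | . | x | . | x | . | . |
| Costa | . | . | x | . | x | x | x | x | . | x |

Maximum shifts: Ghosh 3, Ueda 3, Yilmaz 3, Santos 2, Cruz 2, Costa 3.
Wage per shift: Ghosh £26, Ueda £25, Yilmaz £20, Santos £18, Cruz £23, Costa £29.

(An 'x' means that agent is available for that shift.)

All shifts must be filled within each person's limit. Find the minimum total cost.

Sun-PM can only be covered by Santos and Costa, so that assignment is forced.
Picking the cheapest available agent for each shift independently would cost £281, but that ignores the shift limits.
An optimal schedule: Wed-AM→Ueda, Wed-PM→Ueda, Thu-AM→Santos, Thu-PM→Ueda+Ghosh, Fri-AM→Yilmaz, Fri-PM→Cruz, Sat-AM→Yilmaz+Costa, Sat-PM→Yilmaz+Cruz, Sun-AM→Ghosh, Sun-PM→Santos+Costa.
Total: 25 + 25 + 18 + 25 + 26 + 20 + 23 + 20 + 29 + 20 + 23 + 26 + 18 + 29 = £327.

£327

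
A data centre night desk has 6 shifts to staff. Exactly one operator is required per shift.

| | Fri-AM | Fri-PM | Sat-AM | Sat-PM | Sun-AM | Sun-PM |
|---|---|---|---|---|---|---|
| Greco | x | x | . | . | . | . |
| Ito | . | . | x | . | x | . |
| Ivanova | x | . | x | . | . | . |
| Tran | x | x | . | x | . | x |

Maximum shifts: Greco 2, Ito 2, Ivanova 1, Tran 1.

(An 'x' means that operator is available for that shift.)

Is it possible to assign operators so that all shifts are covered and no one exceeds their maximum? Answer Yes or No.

No

Total capacity is 6 and 6 slots are needed, so capacity alone doesn't rule it out.
Shifts {Sat-PM, Sun-PM} need 2 worker-slots in total, but the operators available for any of those shifts (Tran) can supply at most 1 among them. So no valid schedule exists.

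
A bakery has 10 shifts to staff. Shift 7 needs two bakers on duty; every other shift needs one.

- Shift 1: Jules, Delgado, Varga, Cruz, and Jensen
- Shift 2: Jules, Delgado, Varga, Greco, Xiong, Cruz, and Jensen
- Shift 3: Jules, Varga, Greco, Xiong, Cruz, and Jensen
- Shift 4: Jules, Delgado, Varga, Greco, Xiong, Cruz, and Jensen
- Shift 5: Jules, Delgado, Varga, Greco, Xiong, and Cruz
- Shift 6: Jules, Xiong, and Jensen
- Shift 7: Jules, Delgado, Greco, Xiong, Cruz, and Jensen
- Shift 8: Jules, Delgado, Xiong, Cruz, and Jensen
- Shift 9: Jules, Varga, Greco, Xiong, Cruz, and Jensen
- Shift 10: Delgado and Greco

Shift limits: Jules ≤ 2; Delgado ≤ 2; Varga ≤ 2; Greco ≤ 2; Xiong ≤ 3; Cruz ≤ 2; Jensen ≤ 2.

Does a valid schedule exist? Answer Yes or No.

Yes

One valid schedule: Shift 1→Jules, Shift 2→Greco, Shift 3→Varga, Shift 4→Xiong, Shift 5→Varga, Shift 6→Jules, Shift 7→Xiong+Cruz, Shift 8→Delgado, Shift 9→Greco, Shift 10→Delgado.
Loads: Jules 2/2, Delgado 2/2, Varga 2/2, Greco 2/2, Xiong 2/3, Cruz 1/2, Jensen 0/2 — all within limits.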